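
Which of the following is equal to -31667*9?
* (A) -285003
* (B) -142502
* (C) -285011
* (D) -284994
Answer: A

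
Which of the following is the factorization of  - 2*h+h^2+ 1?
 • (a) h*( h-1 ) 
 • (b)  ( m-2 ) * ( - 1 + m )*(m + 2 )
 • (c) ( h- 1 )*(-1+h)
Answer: c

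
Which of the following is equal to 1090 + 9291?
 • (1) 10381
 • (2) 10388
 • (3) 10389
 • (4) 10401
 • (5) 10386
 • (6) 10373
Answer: 1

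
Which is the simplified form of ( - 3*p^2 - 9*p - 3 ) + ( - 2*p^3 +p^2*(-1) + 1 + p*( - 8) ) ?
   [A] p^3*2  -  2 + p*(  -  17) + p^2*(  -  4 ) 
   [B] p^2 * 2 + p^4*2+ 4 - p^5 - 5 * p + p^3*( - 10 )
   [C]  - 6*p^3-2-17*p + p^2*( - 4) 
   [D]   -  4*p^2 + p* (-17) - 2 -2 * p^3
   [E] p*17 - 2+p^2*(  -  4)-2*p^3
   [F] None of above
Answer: D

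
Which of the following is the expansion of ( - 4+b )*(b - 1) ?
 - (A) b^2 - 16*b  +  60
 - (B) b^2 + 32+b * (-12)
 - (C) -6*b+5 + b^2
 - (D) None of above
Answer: D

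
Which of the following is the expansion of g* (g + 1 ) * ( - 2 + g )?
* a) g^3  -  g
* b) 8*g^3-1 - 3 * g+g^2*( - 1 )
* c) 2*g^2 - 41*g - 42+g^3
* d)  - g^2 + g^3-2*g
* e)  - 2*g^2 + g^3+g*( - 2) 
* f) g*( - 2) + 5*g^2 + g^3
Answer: d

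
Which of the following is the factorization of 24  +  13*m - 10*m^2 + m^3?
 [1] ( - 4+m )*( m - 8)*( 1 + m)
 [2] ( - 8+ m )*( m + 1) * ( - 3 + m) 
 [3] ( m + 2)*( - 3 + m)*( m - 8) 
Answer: 2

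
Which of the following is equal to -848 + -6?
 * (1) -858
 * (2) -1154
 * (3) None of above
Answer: 3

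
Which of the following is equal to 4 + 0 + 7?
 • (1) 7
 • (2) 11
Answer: 2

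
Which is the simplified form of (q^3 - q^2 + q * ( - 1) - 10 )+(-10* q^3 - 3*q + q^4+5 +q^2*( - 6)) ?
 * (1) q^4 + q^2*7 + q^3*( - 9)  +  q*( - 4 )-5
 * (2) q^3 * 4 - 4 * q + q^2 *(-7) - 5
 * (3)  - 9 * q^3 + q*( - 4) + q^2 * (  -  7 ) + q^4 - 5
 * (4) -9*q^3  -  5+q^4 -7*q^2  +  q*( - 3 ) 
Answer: 3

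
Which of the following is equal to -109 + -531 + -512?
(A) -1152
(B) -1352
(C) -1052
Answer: A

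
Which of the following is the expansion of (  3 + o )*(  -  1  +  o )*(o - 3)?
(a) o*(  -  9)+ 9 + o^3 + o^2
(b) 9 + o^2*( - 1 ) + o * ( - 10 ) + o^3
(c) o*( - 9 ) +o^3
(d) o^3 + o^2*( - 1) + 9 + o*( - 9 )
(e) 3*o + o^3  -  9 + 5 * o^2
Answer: d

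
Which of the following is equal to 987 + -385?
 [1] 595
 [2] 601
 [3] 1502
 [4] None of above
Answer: 4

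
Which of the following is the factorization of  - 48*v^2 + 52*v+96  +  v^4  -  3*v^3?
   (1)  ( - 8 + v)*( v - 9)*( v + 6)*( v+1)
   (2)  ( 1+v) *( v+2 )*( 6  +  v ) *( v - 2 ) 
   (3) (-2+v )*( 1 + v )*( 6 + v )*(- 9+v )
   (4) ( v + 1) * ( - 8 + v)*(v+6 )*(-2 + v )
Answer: 4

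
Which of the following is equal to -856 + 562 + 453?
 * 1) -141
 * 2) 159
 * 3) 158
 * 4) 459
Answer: 2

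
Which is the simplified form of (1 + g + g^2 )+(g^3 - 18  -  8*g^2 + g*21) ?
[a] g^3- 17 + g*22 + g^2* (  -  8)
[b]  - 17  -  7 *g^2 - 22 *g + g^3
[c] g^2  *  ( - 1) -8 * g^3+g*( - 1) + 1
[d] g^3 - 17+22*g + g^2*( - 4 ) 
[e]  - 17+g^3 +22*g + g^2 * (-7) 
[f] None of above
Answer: e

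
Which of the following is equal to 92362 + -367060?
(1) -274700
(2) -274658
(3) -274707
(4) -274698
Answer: 4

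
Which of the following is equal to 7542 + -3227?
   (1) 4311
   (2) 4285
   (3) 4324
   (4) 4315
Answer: 4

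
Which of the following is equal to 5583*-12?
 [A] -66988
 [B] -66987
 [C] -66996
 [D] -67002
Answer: C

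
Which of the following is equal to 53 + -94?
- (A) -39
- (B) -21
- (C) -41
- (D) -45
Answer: C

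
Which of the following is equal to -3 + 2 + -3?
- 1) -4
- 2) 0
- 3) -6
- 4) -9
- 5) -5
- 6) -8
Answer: 1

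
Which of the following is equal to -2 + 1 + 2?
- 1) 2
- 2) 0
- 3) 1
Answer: 3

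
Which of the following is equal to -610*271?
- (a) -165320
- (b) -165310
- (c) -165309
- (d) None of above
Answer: b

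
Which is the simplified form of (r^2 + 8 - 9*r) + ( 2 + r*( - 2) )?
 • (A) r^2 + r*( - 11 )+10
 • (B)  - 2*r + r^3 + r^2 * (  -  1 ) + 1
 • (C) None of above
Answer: A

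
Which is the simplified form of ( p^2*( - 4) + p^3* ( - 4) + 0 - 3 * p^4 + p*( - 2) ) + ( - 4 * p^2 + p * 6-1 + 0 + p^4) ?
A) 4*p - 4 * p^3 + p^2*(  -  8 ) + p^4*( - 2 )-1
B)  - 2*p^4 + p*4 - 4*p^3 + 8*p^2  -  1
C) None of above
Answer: A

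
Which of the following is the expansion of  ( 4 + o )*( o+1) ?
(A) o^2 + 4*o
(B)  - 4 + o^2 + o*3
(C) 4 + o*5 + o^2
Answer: C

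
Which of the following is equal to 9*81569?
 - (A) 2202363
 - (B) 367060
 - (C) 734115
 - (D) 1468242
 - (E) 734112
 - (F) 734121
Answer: F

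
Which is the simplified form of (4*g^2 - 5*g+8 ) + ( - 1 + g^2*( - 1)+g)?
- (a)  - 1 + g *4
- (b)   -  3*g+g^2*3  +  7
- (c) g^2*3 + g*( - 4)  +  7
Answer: c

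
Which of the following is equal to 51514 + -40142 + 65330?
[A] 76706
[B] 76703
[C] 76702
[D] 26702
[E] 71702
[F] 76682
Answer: C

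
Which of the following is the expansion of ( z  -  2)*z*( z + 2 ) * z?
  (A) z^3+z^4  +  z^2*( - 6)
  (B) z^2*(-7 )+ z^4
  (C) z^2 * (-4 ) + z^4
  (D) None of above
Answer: C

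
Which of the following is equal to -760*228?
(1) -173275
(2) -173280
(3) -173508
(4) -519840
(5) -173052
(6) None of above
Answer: 2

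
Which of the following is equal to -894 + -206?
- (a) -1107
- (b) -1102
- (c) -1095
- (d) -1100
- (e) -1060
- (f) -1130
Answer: d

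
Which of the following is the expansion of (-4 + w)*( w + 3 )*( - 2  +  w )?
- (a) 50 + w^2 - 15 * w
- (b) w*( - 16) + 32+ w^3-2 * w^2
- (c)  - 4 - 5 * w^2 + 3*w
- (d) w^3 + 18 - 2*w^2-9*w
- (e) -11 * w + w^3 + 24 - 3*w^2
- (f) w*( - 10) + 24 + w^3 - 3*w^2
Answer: f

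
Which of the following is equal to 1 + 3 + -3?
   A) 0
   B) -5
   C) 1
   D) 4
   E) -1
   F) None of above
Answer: C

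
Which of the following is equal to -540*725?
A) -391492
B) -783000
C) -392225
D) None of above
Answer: D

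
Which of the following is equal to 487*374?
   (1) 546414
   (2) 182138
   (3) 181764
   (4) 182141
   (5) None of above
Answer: 2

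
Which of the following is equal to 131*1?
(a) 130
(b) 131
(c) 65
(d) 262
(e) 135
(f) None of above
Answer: b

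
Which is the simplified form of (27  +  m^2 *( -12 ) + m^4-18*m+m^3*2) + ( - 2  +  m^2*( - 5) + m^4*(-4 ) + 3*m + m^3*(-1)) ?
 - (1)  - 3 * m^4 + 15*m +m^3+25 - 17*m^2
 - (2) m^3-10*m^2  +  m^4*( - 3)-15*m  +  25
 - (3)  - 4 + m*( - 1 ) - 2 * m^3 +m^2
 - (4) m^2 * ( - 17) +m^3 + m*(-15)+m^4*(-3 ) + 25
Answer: 4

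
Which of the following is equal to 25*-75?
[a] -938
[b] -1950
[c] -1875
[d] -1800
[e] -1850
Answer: c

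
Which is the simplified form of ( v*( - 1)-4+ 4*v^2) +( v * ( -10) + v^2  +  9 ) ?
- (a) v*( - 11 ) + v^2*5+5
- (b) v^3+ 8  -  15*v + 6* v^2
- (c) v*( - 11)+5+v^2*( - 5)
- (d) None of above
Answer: a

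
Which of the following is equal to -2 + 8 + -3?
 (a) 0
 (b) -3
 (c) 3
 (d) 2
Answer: c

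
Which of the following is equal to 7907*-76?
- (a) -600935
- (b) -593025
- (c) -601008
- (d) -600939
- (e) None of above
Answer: e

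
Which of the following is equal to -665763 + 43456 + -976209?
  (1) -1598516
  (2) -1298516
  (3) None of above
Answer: 1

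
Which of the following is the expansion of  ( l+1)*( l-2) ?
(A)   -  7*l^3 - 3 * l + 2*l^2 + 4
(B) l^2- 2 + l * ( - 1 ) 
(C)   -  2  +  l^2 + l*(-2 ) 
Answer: B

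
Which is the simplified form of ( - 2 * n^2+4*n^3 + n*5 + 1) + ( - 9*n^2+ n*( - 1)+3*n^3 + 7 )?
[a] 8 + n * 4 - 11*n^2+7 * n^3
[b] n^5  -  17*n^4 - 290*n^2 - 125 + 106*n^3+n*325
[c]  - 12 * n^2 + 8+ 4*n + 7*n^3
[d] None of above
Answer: a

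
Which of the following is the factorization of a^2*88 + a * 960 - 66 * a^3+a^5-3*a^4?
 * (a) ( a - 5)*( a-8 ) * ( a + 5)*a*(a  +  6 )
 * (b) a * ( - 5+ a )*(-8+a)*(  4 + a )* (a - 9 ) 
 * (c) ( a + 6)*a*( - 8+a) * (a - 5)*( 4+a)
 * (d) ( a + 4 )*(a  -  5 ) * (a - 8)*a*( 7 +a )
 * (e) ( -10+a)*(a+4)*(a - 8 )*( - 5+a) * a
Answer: c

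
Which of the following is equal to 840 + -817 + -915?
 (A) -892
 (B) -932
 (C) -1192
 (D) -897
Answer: A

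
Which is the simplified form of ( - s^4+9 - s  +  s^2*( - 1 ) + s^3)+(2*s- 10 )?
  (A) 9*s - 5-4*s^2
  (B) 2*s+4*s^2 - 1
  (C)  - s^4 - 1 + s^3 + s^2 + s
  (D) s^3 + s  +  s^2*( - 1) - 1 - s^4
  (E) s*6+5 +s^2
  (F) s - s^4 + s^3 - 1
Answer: D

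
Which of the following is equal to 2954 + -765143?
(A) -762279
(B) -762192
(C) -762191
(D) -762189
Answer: D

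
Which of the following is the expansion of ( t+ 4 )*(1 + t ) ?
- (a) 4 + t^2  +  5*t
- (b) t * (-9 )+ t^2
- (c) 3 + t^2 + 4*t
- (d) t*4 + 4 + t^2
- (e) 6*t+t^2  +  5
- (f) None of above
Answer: a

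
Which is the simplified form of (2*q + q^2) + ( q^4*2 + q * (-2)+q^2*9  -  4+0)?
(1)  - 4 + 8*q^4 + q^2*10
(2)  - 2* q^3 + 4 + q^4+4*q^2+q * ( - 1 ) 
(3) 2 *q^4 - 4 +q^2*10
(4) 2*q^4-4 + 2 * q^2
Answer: 3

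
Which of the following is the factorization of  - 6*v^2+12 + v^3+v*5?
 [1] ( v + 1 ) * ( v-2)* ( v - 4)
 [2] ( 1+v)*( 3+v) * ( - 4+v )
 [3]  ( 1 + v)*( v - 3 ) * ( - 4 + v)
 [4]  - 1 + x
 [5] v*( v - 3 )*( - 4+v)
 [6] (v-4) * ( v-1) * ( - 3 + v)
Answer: 3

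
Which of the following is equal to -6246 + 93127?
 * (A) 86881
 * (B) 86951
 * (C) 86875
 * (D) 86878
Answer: A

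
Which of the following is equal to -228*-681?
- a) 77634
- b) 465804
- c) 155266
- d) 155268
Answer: d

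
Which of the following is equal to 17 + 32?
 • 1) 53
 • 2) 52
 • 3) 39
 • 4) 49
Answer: 4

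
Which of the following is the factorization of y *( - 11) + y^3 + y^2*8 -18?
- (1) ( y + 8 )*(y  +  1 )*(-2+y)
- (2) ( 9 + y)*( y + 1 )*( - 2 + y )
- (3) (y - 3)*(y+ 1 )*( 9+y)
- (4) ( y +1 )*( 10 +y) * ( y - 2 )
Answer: 2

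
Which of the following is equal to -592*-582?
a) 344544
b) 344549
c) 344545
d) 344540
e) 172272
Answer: a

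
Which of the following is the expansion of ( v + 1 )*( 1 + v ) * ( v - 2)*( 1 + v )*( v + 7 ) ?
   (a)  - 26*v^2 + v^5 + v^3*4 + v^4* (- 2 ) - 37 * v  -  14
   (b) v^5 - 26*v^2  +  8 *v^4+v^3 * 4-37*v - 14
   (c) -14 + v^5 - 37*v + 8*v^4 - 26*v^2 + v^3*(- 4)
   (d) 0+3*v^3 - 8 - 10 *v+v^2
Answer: b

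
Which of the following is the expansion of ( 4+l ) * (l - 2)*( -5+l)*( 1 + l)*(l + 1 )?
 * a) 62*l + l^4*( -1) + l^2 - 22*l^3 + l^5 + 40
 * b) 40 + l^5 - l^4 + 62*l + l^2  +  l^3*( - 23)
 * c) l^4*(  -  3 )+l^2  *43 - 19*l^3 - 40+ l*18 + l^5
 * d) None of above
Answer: b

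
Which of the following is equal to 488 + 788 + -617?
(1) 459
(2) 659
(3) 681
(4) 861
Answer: 2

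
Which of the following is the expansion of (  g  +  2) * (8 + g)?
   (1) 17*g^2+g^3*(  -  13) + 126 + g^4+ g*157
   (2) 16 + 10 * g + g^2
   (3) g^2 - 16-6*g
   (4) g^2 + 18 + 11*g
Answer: 2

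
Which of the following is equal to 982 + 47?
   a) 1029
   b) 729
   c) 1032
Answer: a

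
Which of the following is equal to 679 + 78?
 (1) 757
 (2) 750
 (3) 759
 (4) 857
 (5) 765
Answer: 1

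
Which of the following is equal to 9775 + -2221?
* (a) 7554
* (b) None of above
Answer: a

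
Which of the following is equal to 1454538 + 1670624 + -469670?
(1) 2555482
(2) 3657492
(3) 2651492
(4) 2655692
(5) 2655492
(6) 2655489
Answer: 5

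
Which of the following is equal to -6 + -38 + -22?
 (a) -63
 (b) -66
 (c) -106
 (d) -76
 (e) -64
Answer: b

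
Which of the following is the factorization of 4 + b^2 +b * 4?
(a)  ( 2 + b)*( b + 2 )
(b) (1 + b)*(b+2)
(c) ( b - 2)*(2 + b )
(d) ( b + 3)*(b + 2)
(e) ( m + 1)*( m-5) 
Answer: a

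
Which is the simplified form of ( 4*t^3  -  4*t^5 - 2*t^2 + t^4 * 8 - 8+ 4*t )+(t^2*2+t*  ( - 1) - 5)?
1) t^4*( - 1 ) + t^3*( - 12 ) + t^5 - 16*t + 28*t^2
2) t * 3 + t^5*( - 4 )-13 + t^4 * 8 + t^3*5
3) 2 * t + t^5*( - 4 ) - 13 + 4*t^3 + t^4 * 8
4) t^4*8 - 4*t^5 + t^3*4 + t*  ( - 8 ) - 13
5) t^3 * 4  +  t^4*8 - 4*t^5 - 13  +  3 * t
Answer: 5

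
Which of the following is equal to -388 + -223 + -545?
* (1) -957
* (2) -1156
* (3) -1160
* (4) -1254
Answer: 2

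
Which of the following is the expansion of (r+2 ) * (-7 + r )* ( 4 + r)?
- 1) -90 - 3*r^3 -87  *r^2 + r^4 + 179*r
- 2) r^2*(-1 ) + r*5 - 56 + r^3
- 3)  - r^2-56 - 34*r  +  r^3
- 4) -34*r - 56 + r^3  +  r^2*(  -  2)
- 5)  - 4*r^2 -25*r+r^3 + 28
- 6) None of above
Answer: 3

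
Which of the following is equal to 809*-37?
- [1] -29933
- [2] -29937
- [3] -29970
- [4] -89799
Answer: 1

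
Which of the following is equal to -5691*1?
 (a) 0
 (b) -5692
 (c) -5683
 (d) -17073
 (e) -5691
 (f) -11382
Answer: e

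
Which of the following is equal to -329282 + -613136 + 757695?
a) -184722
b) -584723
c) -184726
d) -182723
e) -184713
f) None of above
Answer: f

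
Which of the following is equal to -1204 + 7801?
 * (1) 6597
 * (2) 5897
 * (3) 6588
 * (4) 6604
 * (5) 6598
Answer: 1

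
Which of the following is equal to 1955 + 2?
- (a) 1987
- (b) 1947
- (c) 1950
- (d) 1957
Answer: d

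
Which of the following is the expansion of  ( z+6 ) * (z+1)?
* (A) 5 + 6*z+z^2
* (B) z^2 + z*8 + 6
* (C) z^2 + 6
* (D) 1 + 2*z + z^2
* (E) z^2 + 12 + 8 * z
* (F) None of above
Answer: F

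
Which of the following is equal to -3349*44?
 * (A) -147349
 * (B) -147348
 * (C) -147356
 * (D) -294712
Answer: C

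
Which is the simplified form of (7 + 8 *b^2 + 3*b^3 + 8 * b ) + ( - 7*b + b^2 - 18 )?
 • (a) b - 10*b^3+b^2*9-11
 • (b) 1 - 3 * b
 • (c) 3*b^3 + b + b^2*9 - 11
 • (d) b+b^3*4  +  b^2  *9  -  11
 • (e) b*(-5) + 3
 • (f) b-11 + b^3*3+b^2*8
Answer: c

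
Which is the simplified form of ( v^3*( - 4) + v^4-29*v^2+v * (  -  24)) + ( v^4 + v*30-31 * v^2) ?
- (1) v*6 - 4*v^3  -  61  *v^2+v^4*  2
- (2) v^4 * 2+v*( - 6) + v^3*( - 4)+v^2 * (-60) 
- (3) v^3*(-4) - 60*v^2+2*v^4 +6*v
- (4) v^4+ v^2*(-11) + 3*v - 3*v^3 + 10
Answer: 3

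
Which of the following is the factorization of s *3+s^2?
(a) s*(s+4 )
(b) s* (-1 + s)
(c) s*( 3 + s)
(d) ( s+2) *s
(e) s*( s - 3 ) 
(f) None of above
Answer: c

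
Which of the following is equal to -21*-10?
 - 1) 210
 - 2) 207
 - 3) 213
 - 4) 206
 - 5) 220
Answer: 1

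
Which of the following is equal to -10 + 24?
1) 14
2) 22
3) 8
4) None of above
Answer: 1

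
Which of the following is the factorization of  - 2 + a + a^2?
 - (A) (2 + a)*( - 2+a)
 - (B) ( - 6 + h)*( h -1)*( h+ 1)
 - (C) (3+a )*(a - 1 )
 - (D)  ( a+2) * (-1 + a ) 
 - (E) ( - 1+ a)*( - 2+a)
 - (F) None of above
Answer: D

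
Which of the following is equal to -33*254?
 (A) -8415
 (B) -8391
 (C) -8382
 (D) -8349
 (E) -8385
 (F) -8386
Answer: C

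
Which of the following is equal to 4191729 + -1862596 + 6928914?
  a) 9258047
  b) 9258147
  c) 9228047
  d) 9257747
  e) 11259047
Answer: a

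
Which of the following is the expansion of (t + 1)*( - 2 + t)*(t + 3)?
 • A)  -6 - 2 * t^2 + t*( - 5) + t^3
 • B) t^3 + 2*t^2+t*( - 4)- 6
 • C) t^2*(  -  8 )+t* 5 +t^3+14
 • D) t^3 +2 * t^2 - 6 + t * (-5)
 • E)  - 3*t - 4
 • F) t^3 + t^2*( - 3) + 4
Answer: D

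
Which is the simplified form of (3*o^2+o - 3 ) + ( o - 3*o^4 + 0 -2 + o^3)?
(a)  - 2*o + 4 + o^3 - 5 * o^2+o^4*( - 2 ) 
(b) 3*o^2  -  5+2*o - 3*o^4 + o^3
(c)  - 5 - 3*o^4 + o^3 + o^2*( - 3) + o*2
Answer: b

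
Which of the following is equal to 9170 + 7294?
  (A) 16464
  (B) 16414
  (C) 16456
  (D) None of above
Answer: A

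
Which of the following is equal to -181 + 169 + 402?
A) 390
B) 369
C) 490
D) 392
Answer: A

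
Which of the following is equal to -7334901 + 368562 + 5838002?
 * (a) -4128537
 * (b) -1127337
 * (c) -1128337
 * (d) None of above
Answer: c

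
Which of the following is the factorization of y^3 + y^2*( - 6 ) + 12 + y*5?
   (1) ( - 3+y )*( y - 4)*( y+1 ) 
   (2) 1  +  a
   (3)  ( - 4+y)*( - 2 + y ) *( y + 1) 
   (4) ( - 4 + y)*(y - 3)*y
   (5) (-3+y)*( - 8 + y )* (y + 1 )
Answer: 1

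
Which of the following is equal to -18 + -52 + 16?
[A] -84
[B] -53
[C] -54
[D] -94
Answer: C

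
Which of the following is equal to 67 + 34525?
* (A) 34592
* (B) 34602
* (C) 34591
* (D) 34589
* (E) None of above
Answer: A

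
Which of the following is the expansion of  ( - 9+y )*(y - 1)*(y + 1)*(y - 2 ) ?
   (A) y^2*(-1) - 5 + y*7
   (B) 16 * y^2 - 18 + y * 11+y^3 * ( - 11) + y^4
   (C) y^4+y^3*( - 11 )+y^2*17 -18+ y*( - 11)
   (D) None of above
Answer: D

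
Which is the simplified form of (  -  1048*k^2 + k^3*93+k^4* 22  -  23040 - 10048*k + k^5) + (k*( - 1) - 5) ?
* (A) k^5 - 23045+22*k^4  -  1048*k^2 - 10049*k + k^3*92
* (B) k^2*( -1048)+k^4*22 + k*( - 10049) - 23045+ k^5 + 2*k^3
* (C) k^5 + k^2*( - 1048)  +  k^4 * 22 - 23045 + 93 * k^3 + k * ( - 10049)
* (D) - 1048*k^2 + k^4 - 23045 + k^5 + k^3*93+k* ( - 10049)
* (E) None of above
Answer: C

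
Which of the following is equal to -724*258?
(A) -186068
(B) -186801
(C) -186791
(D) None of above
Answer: D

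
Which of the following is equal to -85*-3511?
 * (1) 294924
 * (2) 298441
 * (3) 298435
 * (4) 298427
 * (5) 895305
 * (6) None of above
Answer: 3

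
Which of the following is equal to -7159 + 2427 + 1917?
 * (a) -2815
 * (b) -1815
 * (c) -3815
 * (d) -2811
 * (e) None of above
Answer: a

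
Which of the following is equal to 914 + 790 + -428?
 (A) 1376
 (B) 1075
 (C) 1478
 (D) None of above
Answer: D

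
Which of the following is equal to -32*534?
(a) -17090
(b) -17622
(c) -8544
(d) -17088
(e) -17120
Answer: d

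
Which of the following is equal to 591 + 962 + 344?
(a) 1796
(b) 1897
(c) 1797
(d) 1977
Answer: b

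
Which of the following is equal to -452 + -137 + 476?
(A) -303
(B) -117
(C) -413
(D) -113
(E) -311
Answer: D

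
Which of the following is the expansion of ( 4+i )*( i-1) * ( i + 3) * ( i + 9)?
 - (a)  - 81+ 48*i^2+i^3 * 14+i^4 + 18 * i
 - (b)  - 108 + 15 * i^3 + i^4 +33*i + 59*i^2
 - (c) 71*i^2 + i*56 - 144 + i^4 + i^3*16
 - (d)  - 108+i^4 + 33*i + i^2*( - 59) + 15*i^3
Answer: b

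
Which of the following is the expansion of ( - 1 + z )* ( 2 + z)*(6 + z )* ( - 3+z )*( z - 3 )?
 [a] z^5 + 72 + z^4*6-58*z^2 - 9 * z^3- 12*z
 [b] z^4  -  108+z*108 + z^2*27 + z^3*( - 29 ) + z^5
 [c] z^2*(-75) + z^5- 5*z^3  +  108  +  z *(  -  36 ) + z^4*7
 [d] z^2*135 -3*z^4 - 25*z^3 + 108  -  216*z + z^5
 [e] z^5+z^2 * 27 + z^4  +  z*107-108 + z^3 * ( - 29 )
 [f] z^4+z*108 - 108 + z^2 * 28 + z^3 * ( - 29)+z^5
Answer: b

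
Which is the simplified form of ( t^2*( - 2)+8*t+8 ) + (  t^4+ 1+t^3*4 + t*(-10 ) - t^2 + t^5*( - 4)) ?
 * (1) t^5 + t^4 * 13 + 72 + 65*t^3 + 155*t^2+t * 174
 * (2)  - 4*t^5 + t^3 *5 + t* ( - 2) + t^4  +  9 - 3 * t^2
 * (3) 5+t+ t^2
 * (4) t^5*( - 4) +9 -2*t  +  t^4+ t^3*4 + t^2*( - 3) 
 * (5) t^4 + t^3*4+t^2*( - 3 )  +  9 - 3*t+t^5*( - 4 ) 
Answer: 4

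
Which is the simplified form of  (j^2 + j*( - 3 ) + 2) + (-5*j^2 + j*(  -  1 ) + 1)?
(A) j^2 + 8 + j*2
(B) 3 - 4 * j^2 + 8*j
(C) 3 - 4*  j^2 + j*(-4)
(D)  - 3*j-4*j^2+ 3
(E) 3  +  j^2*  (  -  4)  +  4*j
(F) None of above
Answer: C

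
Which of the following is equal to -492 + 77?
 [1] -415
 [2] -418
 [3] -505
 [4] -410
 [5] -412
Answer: 1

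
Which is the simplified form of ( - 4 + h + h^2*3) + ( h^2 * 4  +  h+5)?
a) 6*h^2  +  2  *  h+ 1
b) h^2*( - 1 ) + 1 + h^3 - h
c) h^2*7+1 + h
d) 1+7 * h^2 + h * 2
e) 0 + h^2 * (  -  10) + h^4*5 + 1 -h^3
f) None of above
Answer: d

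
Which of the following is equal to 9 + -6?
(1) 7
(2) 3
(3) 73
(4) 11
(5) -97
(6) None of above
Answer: 2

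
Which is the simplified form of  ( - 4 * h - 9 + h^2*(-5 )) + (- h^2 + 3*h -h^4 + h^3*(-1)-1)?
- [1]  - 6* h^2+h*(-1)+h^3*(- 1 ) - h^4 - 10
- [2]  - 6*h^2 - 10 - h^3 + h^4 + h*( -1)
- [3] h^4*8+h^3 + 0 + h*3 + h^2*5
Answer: 1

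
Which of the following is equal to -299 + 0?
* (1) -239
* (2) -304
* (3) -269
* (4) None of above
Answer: 4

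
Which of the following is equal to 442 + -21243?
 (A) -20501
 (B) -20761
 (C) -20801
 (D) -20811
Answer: C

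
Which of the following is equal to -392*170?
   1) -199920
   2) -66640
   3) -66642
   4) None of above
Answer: 2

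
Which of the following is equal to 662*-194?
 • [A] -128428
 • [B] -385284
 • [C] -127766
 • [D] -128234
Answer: A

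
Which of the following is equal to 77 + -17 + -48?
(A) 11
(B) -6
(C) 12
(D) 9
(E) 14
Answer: C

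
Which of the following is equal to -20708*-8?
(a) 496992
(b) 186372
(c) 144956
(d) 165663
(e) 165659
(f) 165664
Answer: f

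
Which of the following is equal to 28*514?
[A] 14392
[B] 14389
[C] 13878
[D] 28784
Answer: A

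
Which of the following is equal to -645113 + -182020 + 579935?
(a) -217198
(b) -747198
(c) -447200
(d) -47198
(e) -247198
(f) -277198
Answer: e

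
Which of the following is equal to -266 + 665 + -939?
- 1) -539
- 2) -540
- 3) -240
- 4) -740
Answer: 2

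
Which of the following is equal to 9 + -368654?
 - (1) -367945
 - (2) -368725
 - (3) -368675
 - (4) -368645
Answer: 4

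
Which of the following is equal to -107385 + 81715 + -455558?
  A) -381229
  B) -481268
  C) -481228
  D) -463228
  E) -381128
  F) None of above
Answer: C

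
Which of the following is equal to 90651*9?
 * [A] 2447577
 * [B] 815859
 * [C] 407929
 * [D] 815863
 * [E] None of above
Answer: B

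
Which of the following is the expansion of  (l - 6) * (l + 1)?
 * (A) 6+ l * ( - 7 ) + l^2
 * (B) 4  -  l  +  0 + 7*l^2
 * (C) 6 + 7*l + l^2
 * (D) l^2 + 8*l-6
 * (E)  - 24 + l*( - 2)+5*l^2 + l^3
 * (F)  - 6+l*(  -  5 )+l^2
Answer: F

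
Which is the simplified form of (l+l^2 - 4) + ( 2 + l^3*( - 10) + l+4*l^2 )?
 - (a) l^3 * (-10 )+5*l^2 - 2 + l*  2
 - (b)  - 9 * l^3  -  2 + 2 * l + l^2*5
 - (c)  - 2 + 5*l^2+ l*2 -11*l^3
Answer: a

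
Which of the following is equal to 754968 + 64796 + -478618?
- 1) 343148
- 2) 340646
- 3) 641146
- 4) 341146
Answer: 4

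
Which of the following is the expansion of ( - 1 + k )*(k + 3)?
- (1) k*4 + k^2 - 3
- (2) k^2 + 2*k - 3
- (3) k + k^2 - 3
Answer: 2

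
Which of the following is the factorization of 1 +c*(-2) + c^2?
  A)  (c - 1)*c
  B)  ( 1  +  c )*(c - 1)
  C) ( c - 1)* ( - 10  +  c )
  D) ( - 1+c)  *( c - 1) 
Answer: D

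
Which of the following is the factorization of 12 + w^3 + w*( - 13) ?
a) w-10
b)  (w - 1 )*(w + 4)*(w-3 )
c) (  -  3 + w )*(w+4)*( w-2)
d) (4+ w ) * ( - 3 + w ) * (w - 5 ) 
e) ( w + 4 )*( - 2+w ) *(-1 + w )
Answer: b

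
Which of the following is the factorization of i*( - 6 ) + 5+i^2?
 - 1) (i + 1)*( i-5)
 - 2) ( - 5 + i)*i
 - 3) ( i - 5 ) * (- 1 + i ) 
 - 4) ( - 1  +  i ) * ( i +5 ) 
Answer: 3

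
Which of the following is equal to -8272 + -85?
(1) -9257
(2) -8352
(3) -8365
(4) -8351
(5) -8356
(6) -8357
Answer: 6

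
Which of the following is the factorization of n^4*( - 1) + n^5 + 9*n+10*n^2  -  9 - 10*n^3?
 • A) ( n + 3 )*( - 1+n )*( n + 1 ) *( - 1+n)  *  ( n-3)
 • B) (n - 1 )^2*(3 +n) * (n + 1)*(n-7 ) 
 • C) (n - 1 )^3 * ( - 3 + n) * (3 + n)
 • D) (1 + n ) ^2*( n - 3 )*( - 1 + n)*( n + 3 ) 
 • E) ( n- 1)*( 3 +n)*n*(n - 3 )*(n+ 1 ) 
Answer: A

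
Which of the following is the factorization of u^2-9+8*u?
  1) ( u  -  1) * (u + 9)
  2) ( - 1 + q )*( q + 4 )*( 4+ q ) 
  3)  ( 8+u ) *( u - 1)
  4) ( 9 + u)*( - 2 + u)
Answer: 1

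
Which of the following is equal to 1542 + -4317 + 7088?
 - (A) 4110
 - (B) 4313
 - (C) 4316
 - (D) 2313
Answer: B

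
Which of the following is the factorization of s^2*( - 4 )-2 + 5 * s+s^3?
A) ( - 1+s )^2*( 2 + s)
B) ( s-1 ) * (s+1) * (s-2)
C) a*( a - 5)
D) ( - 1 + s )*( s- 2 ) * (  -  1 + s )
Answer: D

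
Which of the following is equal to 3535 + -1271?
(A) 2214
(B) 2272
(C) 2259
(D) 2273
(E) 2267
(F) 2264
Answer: F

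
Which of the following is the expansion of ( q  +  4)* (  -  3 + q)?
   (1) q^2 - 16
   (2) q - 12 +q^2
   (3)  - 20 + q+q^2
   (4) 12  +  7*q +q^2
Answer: 2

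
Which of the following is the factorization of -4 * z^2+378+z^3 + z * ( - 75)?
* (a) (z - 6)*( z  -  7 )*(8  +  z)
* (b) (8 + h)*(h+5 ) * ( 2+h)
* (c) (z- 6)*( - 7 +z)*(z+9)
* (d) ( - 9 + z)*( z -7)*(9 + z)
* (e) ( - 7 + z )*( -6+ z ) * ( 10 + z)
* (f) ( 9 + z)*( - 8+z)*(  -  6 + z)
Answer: c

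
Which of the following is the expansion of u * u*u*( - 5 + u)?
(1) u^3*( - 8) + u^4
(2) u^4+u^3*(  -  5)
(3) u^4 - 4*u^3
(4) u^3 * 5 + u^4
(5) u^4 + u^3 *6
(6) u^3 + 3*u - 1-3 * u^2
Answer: 2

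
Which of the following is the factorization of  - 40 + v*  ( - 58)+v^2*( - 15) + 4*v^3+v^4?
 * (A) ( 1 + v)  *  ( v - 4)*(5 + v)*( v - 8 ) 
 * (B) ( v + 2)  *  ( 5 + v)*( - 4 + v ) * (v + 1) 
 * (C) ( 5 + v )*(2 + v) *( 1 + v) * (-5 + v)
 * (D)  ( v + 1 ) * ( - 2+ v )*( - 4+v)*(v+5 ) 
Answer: B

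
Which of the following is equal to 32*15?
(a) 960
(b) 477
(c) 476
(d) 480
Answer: d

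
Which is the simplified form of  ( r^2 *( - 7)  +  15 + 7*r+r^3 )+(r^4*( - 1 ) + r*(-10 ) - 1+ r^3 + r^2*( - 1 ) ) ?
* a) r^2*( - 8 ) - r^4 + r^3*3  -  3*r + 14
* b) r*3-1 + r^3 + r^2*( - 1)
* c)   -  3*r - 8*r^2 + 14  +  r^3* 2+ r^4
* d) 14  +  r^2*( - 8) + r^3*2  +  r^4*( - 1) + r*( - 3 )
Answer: d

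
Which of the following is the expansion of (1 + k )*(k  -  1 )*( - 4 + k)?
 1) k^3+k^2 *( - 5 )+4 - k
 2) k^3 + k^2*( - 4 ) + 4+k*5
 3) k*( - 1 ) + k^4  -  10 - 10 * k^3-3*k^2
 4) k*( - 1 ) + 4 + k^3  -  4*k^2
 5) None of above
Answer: 4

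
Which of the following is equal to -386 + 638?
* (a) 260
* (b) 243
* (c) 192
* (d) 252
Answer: d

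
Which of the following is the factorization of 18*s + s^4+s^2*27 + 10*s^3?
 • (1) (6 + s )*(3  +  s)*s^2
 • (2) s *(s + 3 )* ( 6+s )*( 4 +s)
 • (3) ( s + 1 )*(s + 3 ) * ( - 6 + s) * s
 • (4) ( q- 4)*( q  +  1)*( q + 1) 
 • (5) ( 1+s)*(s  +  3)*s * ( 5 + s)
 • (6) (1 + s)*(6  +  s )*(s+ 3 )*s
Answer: 6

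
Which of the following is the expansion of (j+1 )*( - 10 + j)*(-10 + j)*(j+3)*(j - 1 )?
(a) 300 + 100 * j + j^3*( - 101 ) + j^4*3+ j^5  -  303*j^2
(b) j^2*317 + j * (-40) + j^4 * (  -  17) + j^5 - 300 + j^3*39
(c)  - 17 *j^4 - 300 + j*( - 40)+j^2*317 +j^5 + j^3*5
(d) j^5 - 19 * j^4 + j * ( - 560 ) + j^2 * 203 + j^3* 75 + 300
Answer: b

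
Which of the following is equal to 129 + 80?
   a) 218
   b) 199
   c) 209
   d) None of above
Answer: c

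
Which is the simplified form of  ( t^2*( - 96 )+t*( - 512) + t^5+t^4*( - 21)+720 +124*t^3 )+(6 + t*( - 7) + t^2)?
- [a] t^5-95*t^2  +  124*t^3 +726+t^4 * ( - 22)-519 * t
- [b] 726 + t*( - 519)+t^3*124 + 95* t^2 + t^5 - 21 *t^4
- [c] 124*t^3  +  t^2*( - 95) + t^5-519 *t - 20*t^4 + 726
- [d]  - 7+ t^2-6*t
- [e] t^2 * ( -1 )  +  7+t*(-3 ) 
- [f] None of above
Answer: f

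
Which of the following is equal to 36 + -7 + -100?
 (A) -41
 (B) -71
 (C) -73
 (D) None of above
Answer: B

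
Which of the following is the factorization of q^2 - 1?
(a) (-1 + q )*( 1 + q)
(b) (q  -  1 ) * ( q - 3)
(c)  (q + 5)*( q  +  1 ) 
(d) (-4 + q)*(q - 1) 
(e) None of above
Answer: a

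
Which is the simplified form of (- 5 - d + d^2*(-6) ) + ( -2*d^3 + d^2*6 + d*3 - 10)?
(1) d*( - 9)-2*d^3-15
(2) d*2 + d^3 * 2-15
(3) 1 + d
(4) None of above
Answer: 4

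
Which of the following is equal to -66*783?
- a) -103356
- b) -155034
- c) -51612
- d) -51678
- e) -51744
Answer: d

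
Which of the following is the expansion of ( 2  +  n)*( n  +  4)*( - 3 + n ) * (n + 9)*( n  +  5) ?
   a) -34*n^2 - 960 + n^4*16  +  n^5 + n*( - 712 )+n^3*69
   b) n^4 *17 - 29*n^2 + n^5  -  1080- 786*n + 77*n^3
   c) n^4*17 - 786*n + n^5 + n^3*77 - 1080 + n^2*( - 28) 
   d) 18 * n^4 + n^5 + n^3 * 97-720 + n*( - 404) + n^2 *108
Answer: b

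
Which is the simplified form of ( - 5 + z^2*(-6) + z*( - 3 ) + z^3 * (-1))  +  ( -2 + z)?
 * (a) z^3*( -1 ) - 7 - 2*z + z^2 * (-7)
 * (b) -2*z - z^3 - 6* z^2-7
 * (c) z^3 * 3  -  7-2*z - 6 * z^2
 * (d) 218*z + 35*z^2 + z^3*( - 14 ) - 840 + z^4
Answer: b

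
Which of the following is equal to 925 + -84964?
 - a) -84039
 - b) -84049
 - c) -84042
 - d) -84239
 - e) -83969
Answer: a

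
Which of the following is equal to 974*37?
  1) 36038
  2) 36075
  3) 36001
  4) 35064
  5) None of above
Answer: 1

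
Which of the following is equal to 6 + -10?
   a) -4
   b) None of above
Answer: a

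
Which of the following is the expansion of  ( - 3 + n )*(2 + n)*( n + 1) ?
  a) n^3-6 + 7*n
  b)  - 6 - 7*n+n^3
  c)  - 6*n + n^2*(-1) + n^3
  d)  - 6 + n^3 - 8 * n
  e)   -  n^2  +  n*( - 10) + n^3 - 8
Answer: b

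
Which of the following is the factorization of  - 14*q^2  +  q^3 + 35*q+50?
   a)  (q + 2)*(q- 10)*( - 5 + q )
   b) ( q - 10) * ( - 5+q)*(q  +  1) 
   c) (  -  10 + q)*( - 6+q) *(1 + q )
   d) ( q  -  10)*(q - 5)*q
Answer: b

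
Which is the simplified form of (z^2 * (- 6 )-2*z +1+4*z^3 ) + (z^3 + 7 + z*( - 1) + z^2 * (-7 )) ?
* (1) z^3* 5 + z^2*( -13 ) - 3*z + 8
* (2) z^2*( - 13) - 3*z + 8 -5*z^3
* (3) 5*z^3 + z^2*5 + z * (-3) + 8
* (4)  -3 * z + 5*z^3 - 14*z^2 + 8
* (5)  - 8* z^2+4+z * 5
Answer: 1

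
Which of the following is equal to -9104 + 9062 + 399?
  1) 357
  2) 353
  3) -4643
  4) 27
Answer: 1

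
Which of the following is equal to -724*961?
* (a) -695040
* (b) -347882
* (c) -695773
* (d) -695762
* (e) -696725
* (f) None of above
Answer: f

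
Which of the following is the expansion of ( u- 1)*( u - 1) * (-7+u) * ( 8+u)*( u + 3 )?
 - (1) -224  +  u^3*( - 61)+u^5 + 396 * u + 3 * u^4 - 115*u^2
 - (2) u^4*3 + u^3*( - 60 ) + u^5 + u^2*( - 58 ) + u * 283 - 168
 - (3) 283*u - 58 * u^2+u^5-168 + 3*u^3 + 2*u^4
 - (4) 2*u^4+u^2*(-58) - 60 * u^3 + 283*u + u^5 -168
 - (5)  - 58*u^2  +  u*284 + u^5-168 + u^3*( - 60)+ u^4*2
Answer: 4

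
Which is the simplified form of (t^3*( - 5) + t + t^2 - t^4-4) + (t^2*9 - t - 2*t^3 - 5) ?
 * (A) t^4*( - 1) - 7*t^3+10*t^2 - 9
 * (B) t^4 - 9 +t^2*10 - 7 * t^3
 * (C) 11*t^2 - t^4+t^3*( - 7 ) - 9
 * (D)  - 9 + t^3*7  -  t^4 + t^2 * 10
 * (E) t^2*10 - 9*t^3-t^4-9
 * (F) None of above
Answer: A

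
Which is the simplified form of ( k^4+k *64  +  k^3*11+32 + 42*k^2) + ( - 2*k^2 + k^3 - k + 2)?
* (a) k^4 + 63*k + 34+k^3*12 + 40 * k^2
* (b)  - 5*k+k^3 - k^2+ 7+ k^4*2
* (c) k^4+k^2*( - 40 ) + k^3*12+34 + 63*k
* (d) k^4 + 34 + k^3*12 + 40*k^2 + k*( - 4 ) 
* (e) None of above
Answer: a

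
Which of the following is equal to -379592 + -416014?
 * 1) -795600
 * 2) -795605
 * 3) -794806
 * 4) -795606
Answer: 4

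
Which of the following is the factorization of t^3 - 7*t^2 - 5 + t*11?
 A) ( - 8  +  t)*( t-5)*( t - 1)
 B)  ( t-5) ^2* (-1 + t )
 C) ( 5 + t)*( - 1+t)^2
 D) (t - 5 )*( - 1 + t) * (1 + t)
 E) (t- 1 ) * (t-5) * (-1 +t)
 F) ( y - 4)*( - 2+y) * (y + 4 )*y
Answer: E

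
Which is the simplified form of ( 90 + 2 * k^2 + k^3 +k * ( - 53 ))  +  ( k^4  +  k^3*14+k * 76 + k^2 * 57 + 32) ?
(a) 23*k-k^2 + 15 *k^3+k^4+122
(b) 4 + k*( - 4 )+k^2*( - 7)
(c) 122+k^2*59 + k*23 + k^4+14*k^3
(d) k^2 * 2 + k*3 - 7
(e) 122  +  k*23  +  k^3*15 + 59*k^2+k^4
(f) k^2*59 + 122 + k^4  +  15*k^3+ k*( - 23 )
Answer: e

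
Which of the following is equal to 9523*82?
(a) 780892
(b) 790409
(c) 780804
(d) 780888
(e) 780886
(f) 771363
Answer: e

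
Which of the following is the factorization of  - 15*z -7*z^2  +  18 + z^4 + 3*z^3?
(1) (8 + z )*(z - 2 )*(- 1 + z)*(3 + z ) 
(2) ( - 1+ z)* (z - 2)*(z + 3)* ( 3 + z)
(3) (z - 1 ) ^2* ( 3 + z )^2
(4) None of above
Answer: 2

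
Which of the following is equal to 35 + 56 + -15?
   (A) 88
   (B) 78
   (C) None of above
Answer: C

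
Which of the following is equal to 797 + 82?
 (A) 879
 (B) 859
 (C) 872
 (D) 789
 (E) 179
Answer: A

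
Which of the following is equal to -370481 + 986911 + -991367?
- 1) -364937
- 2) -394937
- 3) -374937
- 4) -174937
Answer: 3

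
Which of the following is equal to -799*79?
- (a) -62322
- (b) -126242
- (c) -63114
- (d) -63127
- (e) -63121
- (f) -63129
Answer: e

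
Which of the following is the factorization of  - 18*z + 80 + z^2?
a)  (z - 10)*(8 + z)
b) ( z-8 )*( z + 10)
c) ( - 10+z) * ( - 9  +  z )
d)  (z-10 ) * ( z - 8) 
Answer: d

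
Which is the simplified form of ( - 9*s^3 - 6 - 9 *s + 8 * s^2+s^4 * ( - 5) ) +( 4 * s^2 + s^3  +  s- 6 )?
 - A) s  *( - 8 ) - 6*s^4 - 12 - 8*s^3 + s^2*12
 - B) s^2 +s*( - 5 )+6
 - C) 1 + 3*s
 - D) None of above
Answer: D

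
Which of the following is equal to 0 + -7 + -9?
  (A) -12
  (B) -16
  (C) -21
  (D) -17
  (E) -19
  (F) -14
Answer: B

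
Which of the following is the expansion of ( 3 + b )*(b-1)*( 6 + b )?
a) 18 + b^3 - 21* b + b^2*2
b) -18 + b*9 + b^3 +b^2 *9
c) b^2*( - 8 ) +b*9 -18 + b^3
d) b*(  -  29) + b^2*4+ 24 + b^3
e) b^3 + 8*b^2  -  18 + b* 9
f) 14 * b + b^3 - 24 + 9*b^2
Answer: e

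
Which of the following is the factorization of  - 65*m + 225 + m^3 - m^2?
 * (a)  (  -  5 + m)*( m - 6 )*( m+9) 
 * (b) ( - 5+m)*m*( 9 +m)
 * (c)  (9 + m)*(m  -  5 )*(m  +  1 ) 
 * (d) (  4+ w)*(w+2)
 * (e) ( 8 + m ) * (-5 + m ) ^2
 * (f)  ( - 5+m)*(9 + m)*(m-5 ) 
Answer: f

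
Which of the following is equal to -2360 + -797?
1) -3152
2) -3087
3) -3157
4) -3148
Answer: 3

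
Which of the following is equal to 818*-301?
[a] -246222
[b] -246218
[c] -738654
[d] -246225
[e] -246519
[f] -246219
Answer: b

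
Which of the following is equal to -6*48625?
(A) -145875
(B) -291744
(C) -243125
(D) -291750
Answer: D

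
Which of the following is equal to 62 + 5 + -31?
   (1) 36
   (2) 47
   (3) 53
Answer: 1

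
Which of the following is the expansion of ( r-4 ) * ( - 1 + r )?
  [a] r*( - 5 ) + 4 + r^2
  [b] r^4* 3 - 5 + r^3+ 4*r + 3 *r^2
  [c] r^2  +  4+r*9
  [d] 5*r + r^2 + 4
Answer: a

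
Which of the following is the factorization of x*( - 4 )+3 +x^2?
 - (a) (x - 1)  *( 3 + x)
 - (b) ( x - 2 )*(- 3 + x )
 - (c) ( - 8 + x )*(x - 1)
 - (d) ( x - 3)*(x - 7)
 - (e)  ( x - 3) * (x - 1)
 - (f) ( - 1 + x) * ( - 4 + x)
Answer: e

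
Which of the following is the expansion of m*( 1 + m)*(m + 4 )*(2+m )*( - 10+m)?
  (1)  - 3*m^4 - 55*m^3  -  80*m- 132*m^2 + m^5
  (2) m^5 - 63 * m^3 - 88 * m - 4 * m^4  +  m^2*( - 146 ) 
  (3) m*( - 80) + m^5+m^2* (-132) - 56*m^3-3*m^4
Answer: 3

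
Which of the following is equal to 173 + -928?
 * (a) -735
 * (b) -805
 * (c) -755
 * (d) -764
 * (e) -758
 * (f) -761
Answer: c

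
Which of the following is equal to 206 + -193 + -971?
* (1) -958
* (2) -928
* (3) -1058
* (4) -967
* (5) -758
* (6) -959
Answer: 1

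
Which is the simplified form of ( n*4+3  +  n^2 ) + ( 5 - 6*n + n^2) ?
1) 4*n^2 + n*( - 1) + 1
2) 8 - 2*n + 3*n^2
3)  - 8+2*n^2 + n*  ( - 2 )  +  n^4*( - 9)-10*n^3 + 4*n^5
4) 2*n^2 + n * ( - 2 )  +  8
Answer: 4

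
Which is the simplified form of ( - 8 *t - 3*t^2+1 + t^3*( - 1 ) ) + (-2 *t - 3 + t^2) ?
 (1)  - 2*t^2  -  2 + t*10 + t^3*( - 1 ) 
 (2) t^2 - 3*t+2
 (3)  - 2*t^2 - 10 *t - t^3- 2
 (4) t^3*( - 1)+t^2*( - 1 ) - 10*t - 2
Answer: 3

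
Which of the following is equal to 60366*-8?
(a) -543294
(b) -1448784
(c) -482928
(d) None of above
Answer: c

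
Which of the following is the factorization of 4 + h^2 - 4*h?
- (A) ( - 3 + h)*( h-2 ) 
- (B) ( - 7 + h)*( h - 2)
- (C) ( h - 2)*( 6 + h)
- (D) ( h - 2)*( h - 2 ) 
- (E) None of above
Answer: D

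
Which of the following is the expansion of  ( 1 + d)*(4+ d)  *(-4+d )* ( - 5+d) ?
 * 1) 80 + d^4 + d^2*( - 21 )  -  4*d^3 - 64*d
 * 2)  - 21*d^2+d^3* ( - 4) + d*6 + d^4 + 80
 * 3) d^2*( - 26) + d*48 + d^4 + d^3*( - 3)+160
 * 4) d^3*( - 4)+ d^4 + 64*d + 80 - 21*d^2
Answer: 4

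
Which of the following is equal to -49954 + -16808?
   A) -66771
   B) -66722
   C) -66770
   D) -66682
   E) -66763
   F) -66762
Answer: F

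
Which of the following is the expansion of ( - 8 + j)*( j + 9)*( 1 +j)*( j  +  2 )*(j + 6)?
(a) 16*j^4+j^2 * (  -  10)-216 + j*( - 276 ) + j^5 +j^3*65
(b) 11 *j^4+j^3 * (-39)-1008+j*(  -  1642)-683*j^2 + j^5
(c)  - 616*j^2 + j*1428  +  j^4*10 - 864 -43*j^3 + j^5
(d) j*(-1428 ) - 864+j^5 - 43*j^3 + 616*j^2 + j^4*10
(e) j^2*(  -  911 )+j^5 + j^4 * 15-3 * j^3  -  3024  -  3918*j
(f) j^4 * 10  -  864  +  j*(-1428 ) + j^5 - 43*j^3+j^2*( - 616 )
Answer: f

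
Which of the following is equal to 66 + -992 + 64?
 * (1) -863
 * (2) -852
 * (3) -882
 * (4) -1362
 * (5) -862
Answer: 5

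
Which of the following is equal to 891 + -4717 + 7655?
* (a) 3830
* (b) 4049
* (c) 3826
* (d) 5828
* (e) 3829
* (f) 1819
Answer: e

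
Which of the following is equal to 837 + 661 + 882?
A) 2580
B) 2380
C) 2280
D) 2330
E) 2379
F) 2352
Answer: B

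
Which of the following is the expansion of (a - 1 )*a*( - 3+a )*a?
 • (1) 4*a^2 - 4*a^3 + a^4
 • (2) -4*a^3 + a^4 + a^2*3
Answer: 2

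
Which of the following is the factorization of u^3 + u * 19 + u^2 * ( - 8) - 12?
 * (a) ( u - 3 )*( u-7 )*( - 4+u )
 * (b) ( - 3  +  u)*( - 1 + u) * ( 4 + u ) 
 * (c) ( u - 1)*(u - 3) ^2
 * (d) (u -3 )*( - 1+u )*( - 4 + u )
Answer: d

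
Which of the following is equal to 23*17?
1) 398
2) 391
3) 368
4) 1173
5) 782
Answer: 2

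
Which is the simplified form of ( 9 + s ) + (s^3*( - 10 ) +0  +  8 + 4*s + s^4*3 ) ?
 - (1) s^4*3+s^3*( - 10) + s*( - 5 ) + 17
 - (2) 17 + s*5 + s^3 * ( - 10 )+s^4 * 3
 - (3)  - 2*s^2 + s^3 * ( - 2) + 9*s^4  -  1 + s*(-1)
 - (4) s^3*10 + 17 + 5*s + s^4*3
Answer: 2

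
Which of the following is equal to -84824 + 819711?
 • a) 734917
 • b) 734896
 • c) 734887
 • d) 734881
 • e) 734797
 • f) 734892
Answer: c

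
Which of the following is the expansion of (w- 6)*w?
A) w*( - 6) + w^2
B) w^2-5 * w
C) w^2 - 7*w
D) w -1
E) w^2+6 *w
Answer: A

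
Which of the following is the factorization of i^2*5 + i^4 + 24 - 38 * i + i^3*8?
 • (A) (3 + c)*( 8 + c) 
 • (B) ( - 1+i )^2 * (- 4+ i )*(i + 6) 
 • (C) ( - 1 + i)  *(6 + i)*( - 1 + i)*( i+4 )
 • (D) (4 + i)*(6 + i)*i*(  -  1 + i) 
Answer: C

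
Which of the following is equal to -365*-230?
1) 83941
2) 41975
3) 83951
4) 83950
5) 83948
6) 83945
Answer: 4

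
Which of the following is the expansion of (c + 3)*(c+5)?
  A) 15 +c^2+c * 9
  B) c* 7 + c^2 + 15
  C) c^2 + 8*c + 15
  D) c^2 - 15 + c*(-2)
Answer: C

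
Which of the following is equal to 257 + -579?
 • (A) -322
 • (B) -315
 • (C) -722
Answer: A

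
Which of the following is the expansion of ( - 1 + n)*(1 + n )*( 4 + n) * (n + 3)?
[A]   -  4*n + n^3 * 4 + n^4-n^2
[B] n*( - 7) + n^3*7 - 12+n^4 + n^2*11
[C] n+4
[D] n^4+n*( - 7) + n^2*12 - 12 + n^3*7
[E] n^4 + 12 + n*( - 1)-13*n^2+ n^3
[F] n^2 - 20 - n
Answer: B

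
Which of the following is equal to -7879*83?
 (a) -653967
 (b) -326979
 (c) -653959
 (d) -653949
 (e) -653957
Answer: e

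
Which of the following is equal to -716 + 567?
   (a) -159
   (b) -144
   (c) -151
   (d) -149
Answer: d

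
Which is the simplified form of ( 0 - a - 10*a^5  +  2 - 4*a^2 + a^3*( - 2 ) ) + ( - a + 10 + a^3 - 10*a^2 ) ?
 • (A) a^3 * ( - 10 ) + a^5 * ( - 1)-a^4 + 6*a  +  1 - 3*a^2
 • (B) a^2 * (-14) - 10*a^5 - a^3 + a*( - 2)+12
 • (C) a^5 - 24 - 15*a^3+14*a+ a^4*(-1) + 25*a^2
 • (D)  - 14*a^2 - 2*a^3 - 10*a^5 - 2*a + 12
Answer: B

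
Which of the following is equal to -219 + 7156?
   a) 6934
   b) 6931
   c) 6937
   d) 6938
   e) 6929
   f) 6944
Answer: c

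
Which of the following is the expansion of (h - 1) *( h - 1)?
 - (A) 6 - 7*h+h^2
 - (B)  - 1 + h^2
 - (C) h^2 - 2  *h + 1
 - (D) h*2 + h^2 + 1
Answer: C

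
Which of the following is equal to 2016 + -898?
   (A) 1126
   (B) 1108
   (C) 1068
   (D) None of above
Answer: D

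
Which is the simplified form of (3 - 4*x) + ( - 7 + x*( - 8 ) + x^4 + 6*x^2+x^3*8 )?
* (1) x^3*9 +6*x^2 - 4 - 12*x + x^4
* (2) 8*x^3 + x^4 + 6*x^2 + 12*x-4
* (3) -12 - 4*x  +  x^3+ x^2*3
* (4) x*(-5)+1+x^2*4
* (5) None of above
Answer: 5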